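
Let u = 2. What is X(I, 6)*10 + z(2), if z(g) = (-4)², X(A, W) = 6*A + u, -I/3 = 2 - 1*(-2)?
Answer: -684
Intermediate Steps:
I = -12 (I = -3*(2 - 1*(-2)) = -3*(2 + 2) = -3*4 = -12)
X(A, W) = 2 + 6*A (X(A, W) = 6*A + 2 = 2 + 6*A)
z(g) = 16
X(I, 6)*10 + z(2) = (2 + 6*(-12))*10 + 16 = (2 - 72)*10 + 16 = -70*10 + 16 = -700 + 16 = -684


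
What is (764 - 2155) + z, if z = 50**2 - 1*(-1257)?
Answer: 2366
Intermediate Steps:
z = 3757 (z = 2500 + 1257 = 3757)
(764 - 2155) + z = (764 - 2155) + 3757 = -1391 + 3757 = 2366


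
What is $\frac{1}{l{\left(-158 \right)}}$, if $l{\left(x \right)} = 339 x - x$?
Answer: $- \frac{1}{53404} \approx -1.8725 \cdot 10^{-5}$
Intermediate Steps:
$l{\left(x \right)} = 338 x$
$\frac{1}{l{\left(-158 \right)}} = \frac{1}{338 \left(-158\right)} = \frac{1}{-53404} = - \frac{1}{53404}$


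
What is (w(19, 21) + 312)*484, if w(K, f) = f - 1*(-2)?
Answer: 162140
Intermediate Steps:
w(K, f) = 2 + f (w(K, f) = f + 2 = 2 + f)
(w(19, 21) + 312)*484 = ((2 + 21) + 312)*484 = (23 + 312)*484 = 335*484 = 162140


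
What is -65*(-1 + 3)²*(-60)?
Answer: 15600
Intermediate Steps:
-65*(-1 + 3)²*(-60) = -65*2²*(-60) = -65*4*(-60) = -260*(-60) = 15600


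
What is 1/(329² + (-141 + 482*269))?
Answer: 1/237758 ≈ 4.2060e-6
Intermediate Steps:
1/(329² + (-141 + 482*269)) = 1/(108241 + (-141 + 129658)) = 1/(108241 + 129517) = 1/237758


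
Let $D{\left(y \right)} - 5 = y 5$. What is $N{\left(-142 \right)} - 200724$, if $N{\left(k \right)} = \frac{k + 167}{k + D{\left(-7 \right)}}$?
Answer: $- \frac{34524553}{172} \approx -2.0072 \cdot 10^{5}$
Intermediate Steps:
$D{\left(y \right)} = 5 + 5 y$ ($D{\left(y \right)} = 5 + y 5 = 5 + 5 y$)
$N{\left(k \right)} = \frac{167 + k}{-30 + k}$ ($N{\left(k \right)} = \frac{k + 167}{k + \left(5 + 5 \left(-7\right)\right)} = \frac{167 + k}{k + \left(5 - 35\right)} = \frac{167 + k}{k - 30} = \frac{167 + k}{-30 + k}$)
$N{\left(-142 \right)} - 200724 = \frac{167 - 142}{-30 - 142} - 200724 = \frac{1}{-172} \cdot 25 - 200724 = \left(- \frac{1}{172}\right) 25 - 200724 = - \frac{25}{172} - 200724 = - \frac{34524553}{172}$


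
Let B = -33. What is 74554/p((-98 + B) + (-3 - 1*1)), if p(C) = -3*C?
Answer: 74554/405 ≈ 184.08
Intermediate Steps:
74554/p((-98 + B) + (-3 - 1*1)) = 74554/((-3*((-98 - 33) + (-3 - 1*1)))) = 74554/((-3*(-131 + (-3 - 1)))) = 74554/((-3*(-131 - 4))) = 74554/((-3*(-135))) = 74554/405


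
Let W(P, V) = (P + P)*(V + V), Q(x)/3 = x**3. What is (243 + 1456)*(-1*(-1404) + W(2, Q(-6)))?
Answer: -6422220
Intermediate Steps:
Q(x) = 3*x**3
W(P, V) = 4*P*V (W(P, V) = (2*P)*(2*V) = 4*P*V)
(243 + 1456)*(-1*(-1404) + W(2, Q(-6))) = (243 + 1456)*(-1*(-1404) + 4*2*(3*(-6)**3)) = 1699*(1404 + 4*2*(3*(-216))) = 1699*(1404 + 4*2*(-648)) = 1699*(1404 - 5184) = 1699*(-3780) = -6422220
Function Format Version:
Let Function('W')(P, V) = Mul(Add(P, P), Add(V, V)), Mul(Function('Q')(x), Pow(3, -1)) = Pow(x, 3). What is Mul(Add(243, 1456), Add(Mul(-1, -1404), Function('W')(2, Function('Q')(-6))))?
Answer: -6422220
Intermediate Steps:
Function('Q')(x) = Mul(3, Pow(x, 3))
Function('W')(P, V) = Mul(4, P, V) (Function('W')(P, V) = Mul(Mul(2, P), Mul(2, V)) = Mul(4, P, V))
Mul(Add(243, 1456), Add(Mul(-1, -1404), Function('W')(2, Function('Q')(-6)))) = Mul(Add(243, 1456), Add(Mul(-1, -1404), Mul(4, 2, Mul(3, Pow(-6, 3))))) = Mul(1699, Add(1404, Mul(4, 2, Mul(3, -216)))) = Mul(1699, Add(1404, Mul(4, 2, -648))) = Mul(1699, Add(1404, -5184)) = Mul(1699, -3780) = -6422220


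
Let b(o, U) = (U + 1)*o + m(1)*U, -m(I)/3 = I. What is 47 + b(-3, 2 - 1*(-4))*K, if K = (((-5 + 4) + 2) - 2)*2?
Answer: 125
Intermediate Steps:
K = -2 (K = ((-1 + 2) - 2)*2 = (1 - 2)*2 = -1*2 = -2)
m(I) = -3*I
b(o, U) = -3*U + o*(1 + U) (b(o, U) = (U + 1)*o + (-3*1)*U = (1 + U)*o - 3*U = o*(1 + U) - 3*U = -3*U + o*(1 + U))
47 + b(-3, 2 - 1*(-4))*K = 47 + (-3 - 3*(2 - 1*(-4)) + (2 - 1*(-4))*(-3))*(-2) = 47 + (-3 - 3*(2 + 4) + (2 + 4)*(-3))*(-2) = 47 + (-3 - 3*6 + 6*(-3))*(-2) = 47 + (-3 - 18 - 18)*(-2) = 47 - 39*(-2) = 47 + 78 = 125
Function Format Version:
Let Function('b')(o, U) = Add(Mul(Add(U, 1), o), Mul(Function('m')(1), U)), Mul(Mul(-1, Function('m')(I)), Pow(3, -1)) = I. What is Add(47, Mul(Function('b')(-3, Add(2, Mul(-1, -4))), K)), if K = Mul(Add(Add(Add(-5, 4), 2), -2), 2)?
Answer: 125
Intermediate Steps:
K = -2 (K = Mul(Add(Add(-1, 2), -2), 2) = Mul(Add(1, -2), 2) = Mul(-1, 2) = -2)
Function('m')(I) = Mul(-3, I)
Function('b')(o, U) = Add(Mul(-3, U), Mul(o, Add(1, U))) (Function('b')(o, U) = Add(Mul(Add(U, 1), o), Mul(Mul(-3, 1), U)) = Add(Mul(Add(1, U), o), Mul(-3, U)) = Add(Mul(o, Add(1, U)), Mul(-3, U)) = Add(Mul(-3, U), Mul(o, Add(1, U))))
Add(47, Mul(Function('b')(-3, Add(2, Mul(-1, -4))), K)) = Add(47, Mul(Add(-3, Mul(-3, Add(2, Mul(-1, -4))), Mul(Add(2, Mul(-1, -4)), -3)), -2)) = Add(47, Mul(Add(-3, Mul(-3, Add(2, 4)), Mul(Add(2, 4), -3)), -2)) = Add(47, Mul(Add(-3, Mul(-3, 6), Mul(6, -3)), -2)) = Add(47, Mul(Add(-3, -18, -18), -2)) = Add(47, Mul(-39, -2)) = Add(47, 78) = 125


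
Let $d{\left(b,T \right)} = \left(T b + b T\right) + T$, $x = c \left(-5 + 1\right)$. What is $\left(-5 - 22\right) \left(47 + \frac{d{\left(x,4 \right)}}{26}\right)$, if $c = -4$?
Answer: $- \frac{18279}{13} \approx -1406.1$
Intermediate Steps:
$x = 16$ ($x = - 4 \left(-5 + 1\right) = \left(-4\right) \left(-4\right) = 16$)
$d{\left(b,T \right)} = T + 2 T b$ ($d{\left(b,T \right)} = \left(T b + T b\right) + T = 2 T b + T = T + 2 T b$)
$\left(-5 - 22\right) \left(47 + \frac{d{\left(x,4 \right)}}{26}\right) = \left(-5 - 22\right) \left(47 + \frac{4 \left(1 + 2 \cdot 16\right)}{26}\right) = - 27 \left(47 + 4 \left(1 + 32\right) \frac{1}{26}\right) = - 27 \left(47 + 4 \cdot 33 \cdot \frac{1}{26}\right) = - 27 \left(47 + 132 \cdot \frac{1}{26}\right) = - 27 \left(47 + \frac{66}{13}\right) = \left(-27\right) \frac{677}{13} = - \frac{18279}{13}$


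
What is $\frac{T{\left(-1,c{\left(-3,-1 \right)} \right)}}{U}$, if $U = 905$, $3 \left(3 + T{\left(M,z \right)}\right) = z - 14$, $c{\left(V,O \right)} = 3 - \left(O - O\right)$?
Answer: $- \frac{4}{543} \approx -0.0073665$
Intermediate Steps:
$c{\left(V,O \right)} = 3$ ($c{\left(V,O \right)} = 3 - 0 = 3 + 0 = 3$)
$T{\left(M,z \right)} = - \frac{23}{3} + \frac{z}{3}$ ($T{\left(M,z \right)} = -3 + \frac{z - 14}{3} = -3 + \frac{-14 + z}{3} = -3 + \left(- \frac{14}{3} + \frac{z}{3}\right) = - \frac{23}{3} + \frac{z}{3}$)
$\frac{T{\left(-1,c{\left(-3,-1 \right)} \right)}}{U} = \frac{- \frac{23}{3} + \frac{1}{3} \cdot 3}{905} = \left(- \frac{23}{3} + 1\right) \frac{1}{905} = \left(- \frac{20}{3}\right) \frac{1}{905} = - \frac{4}{543}$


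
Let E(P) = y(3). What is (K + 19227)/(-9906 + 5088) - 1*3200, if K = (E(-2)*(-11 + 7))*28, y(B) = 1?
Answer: -15436715/4818 ≈ -3204.0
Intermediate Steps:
E(P) = 1
K = -112 (K = (1*(-11 + 7))*28 = (1*(-4))*28 = -4*28 = -112)
(K + 19227)/(-9906 + 5088) - 1*3200 = (-112 + 19227)/(-9906 + 5088) - 1*3200 = 19115/(-4818) - 3200 = 19115*(-1/4818) - 3200 = -19115/4818 - 3200 = -15436715/4818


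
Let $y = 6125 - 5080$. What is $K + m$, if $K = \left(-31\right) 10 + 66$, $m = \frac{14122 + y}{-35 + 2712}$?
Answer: $- \frac{638021}{2677} \approx -238.33$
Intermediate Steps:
$y = 1045$
$m = \frac{15167}{2677}$ ($m = \frac{14122 + 1045}{-35 + 2712} = \frac{15167}{2677} \approx 5.6657$)
$K = -244$ ($K = -310 + 66 = -244$)
$K + m = -244 + \frac{15167}{2677} = - \frac{638021}{2677}$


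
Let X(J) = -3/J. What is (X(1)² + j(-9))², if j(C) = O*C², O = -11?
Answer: 777924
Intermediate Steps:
j(C) = -11*C²
(X(1)² + j(-9))² = ((-3/1)² - 11*(-9)²)² = ((-3*1)² - 11*81)² = ((-3)² - 891)² = (9 - 891)² = (-882)² = 777924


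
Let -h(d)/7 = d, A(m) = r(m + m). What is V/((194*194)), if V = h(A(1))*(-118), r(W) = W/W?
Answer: 413/18818 ≈ 0.021947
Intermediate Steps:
r(W) = 1
A(m) = 1
h(d) = -7*d
V = 826 (V = -7*1*(-118) = -7*(-118) = 826)
V/((194*194)) = 826/((194*194)) = 826/37636 = 826*(1/37636) = 413/18818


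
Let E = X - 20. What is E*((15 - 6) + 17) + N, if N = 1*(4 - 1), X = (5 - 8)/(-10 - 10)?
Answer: -5131/10 ≈ -513.10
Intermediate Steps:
X = 3/20 (X = -3/(-20) = -3*(-1/20) = 3/20 ≈ 0.15000)
E = -397/20 (E = 3/20 - 20 = -397/20 ≈ -19.850)
N = 3 (N = 1*3 = 3)
E*((15 - 6) + 17) + N = -397*((15 - 6) + 17)/20 + 3 = -397*(9 + 17)/20 + 3 = -397/20*26 + 3 = -5161/10 + 3 = -5131/10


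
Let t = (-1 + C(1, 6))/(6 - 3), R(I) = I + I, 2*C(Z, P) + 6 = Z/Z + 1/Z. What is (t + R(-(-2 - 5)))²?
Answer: 169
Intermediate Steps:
C(Z, P) = -5/2 + 1/(2*Z) (C(Z, P) = -3 + (Z/Z + 1/Z)/2 = -3 + (1 + 1/Z)/2 = -3 + (½ + 1/(2*Z)) = -5/2 + 1/(2*Z))
R(I) = 2*I
t = -1 (t = (-1 + (½)*(1 - 5*1)/1)/(6 - 3) = (-1 + (½)*1*(1 - 5))/3 = (-1 + (½)*1*(-4))*(⅓) = (-1 - 2)*(⅓) = -3*⅓ = -1)
(t + R(-(-2 - 5)))² = (-1 + 2*(-(-2 - 5)))² = (-1 + 2*(-1*(-7)))² = (-1 + 2*7)² = (-1 + 14)² = 13² = 169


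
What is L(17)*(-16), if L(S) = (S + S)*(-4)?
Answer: 2176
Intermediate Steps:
L(S) = -8*S (L(S) = (2*S)*(-4) = -8*S)
L(17)*(-16) = -8*17*(-16) = -136*(-16) = 2176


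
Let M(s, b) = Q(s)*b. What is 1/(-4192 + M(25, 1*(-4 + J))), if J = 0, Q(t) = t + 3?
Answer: -1/4304 ≈ -0.00023234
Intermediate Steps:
Q(t) = 3 + t
M(s, b) = b*(3 + s) (M(s, b) = (3 + s)*b = b*(3 + s))
1/(-4192 + M(25, 1*(-4 + J))) = 1/(-4192 + (1*(-4 + 0))*(3 + 25)) = 1/(-4192 + (1*(-4))*28) = 1/(-4192 - 4*28) = 1/(-4192 - 112) = 1/(-4304) = -1/4304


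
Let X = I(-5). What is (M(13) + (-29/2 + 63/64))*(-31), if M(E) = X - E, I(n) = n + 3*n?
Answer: 92287/64 ≈ 1442.0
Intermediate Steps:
I(n) = 4*n
X = -20 (X = 4*(-5) = -20)
M(E) = -20 - E
(M(13) + (-29/2 + 63/64))*(-31) = ((-20 - 1*13) + (-29/2 + 63/64))*(-31) = ((-20 - 13) + (-29*½ + 63*(1/64)))*(-31) = (-33 + (-29/2 + 63/64))*(-31) = (-33 - 865/64)*(-31) = -2977/64*(-31) = 92287/64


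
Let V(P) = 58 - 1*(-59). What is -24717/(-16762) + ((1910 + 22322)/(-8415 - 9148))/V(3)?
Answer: 3875697671/2649519054 ≈ 1.4628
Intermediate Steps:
V(P) = 117 (V(P) = 58 + 59 = 117)
-24717/(-16762) + ((1910 + 22322)/(-8415 - 9148))/V(3) = -24717/(-16762) + ((1910 + 22322)/(-8415 - 9148))/117 = -24717*(-1/16762) + (24232/(-17563))*(1/117) = 24717/16762 + (24232*(-1/17563))*(1/117) = 24717/16762 - 1864/1351*1/117 = 24717/16762 - 1864/158067 = 3875697671/2649519054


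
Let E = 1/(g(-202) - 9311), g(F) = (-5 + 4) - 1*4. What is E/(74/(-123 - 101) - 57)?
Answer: 28/14954509 ≈ 1.8723e-6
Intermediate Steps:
g(F) = -5 (g(F) = -1 - 4 = -5)
E = -1/9316 (E = 1/(-5 - 9311) = 1/(-9316) = -1/9316 ≈ -0.00010734)
E/(74/(-123 - 101) - 57) = -1/(9316*(74/(-123 - 101) - 57)) = -1/(9316*(74/(-224) - 57)) = -1/(9316*(74*(-1/224) - 57)) = -1/(9316*(-37/112 - 57)) = -1/(9316*(-6421/112)) = -1/9316*(-112/6421) = 28/14954509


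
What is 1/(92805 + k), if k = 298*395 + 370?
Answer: 1/210885 ≈ 4.7419e-6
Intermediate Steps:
k = 118080 (k = 117710 + 370 = 118080)
1/(92805 + k) = 1/(92805 + 118080) = 1/210885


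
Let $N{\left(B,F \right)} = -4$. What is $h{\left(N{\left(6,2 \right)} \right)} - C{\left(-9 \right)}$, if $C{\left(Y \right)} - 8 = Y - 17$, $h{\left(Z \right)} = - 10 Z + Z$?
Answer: $54$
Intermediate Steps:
$h{\left(Z \right)} = - 9 Z$
$C{\left(Y \right)} = -9 + Y$ ($C{\left(Y \right)} = 8 + \left(Y - 17\right) = 8 + \left(-17 + Y\right) = -9 + Y$)
$h{\left(N{\left(6,2 \right)} \right)} - C{\left(-9 \right)} = \left(-9\right) \left(-4\right) - \left(-9 - 9\right) = 36 - -18 = 36 + 18 = 54$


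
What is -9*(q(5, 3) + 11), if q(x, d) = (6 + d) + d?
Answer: -207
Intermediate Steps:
q(x, d) = 6 + 2*d
-9*(q(5, 3) + 11) = -9*((6 + 2*3) + 11) = -9*((6 + 6) + 11) = -9*(12 + 11) = -9*23 = -207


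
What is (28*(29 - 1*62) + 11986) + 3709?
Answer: 14771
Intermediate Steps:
(28*(29 - 1*62) + 11986) + 3709 = (28*(29 - 62) + 11986) + 3709 = (28*(-33) + 11986) + 3709 = (-924 + 11986) + 3709 = 11062 + 3709 = 14771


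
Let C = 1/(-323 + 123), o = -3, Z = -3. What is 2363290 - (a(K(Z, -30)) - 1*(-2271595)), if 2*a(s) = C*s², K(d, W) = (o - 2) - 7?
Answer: 2292384/25 ≈ 91695.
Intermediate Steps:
C = -1/200 (C = 1/(-200) = -1/200 ≈ -0.0050000)
K(d, W) = -12 (K(d, W) = (-3 - 2) - 7 = -5 - 7 = -12)
a(s) = -s²/400 (a(s) = (-s²/200)/2 = -s²/400)
2363290 - (a(K(Z, -30)) - 1*(-2271595)) = 2363290 - (-1/400*(-12)² - 1*(-2271595)) = 2363290 - (-1/400*144 + 2271595) = 2363290 - (-9/25 + 2271595) = 2363290 - 1*56789866/25 = 2363290 - 56789866/25 = 2292384/25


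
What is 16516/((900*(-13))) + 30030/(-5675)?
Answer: -4450793/663975 ≈ -6.7033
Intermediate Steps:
16516/((900*(-13))) + 30030/(-5675) = 16516/(-11700) + 30030*(-1/5675) = 16516*(-1/11700) - 6006/1135 = -4129/2925 - 6006/1135 = -4450793/663975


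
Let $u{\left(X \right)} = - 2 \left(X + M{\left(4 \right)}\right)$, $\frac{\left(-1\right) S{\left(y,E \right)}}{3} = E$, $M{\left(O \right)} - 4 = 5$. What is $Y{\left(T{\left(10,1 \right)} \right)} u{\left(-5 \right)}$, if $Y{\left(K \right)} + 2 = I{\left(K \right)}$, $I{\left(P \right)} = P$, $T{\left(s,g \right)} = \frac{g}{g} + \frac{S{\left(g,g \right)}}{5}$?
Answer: $\frac{64}{5} \approx 12.8$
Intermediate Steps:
$M{\left(O \right)} = 9$ ($M{\left(O \right)} = 4 + 5 = 9$)
$S{\left(y,E \right)} = - 3 E$
$T{\left(s,g \right)} = 1 - \frac{3 g}{5}$ ($T{\left(s,g \right)} = \frac{g}{g} + \frac{\left(-3\right) g}{5} = 1 + - 3 g \frac{1}{5} = 1 - \frac{3 g}{5}$)
$Y{\left(K \right)} = -2 + K$
$u{\left(X \right)} = -18 - 2 X$ ($u{\left(X \right)} = - 2 \left(X + 9\right) = - 2 \left(9 + X\right) = -18 - 2 X$)
$Y{\left(T{\left(10,1 \right)} \right)} u{\left(-5 \right)} = \left(-2 + \left(1 - \frac{3}{5}\right)\right) \left(-18 - -10\right) = \left(-2 + \left(1 - \frac{3}{5}\right)\right) \left(-18 + 10\right) = \left(-2 + \frac{2}{5}\right) \left(-8\right) = \left(- \frac{8}{5}\right) \left(-8\right) = \frac{64}{5}$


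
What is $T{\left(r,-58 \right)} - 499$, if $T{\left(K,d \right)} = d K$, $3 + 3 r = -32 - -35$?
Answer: $-499$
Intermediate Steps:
$r = 0$ ($r = -1 + \frac{-32 - -35}{3} = -1 + \frac{-32 + 35}{3} = -1 + \frac{1}{3} \cdot 3 = -1 + 1 = 0$)
$T{\left(K,d \right)} = K d$
$T{\left(r,-58 \right)} - 499 = 0 \left(-58\right) - 499 = 0 - 499 = -499$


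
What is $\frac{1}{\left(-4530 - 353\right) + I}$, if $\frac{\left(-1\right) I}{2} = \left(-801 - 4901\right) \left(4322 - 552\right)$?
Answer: $\frac{1}{42988197} \approx 2.3262 \cdot 10^{-8}$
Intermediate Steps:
$I = 42993080$ ($I = - 2 \left(-801 - 4901\right) \left(4322 - 552\right) = - 2 \left(\left(-5702\right) 3770\right) = \left(-2\right) \left(-21496540\right) = 42993080$)
$\frac{1}{\left(-4530 - 353\right) + I} = \frac{1}{\left(-4530 - 353\right) + 42993080} = \frac{1}{-4883 + 42993080} = \frac{1}{42988197}$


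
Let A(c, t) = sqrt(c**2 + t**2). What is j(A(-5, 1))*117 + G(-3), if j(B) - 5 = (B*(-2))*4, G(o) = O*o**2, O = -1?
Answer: 576 - 936*sqrt(26) ≈ -4196.7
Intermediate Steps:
G(o) = -o**2
j(B) = 5 - 8*B (j(B) = 5 + (B*(-2))*4 = 5 - 2*B*4 = 5 - 8*B)
j(A(-5, 1))*117 + G(-3) = (5 - 8*sqrt((-5)**2 + 1**2))*117 - 1*(-3)**2 = (5 - 8*sqrt(25 + 1))*117 - 1*9 = (5 - 8*sqrt(26))*117 - 9 = (585 - 936*sqrt(26)) - 9 = 576 - 936*sqrt(26)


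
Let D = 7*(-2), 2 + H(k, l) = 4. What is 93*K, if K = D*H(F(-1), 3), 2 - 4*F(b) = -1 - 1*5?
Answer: -2604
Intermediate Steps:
F(b) = 2 (F(b) = ½ - (-1 - 1*5)/4 = ½ - (-1 - 5)/4 = ½ - ¼*(-6) = ½ + 3/2 = 2)
H(k, l) = 2 (H(k, l) = -2 + 4 = 2)
D = -14
K = -28 (K = -14*2 = -28)
93*K = 93*(-28) = -2604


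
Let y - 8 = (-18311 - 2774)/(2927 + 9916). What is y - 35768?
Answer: -459286765/12843 ≈ -35762.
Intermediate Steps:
y = 81659/12843 (y = 8 + (-18311 - 2774)/(2927 + 9916) = 8 - 21085/12843 = 81659/12843 ≈ 6.3582)
y - 35768 = 81659/12843 - 35768 = -459286765/12843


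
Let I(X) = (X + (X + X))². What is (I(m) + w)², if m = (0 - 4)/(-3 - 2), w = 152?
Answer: 15555136/625 ≈ 24888.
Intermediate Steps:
m = ⅘ (m = -4/(-5) = -4*(-⅕) = ⅘ ≈ 0.80000)
I(X) = 9*X² (I(X) = (X + 2*X)² = (3*X)² = 9*X²)
(I(m) + w)² = (9*(⅘)² + 152)² = (9*(16/25) + 152)² = (144/25 + 152)² = (3944/25)² = 15555136/625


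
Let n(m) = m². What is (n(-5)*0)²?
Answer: 0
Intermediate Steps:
(n(-5)*0)² = ((-5)²*0)² = (25*0)² = 0² = 0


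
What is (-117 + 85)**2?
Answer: 1024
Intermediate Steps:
(-117 + 85)**2 = (-32)**2 = 1024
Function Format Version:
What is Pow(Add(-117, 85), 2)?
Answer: 1024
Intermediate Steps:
Pow(Add(-117, 85), 2) = Pow(-32, 2) = 1024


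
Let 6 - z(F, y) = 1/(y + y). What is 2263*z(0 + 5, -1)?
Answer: 29419/2 ≈ 14710.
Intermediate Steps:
z(F, y) = 6 - 1/(2*y) (z(F, y) = 6 - 1/(y + y) = 6 - 1/(2*y))
2263*z(0 + 5, -1) = 2263*(6 - 1/2/(-1)) = 2263*(6 - 1/2*(-1)) = 2263*(6 + 1/2) = 2263*(13/2) = 29419/2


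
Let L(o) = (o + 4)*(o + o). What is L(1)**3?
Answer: 1000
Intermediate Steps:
L(o) = 2*o*(4 + o) (L(o) = (4 + o)*(2*o) = 2*o*(4 + o))
L(1)**3 = (2*1*(4 + 1))**3 = (2*1*5)**3 = 10**3 = 1000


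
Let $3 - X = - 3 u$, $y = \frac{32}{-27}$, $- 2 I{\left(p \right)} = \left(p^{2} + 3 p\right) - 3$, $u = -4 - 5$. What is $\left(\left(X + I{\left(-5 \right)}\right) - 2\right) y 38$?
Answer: $\frac{35872}{27} \approx 1328.6$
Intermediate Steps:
$u = -9$
$I{\left(p \right)} = \frac{3}{2} - \frac{3 p}{2} - \frac{p^{2}}{2}$ ($I{\left(p \right)} = - \frac{\left(p^{2} + 3 p\right) - 3}{2} = - \frac{-3 + p^{2} + 3 p}{2} = \frac{3}{2} - \frac{3 p}{2} - \frac{p^{2}}{2}$)
$y = - \frac{32}{27}$ ($y = 32 \left(- \frac{1}{27}\right) = - \frac{32}{27} \approx -1.1852$)
$X = -24$ ($X = 3 - \left(-3\right) \left(-9\right) = 3 - 27 = -24$)
$\left(\left(X + I{\left(-5 \right)}\right) - 2\right) y 38 = \left(\left(-24 - \left(-9 + \frac{25}{2}\right)\right) - 2\right) \left(- \frac{32}{27}\right) 38 = \left(\left(-24 + \left(\frac{3}{2} + \frac{15}{2} - \frac{25}{2}\right)\right) - 2\right) \left(- \frac{32}{27}\right) 38 = \left(\left(-24 - \frac{7}{2}\right) - 2\right) \left(- \frac{32}{27}\right) 38 = \left(- \frac{55}{2} - 2\right) \left(- \frac{32}{27}\right) 38 = \left(- \frac{59}{2}\right) \left(- \frac{32}{27}\right) 38 = \frac{944}{27} \cdot 38 = \frac{35872}{27}$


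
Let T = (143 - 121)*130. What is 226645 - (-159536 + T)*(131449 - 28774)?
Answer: 16086934945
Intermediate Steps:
T = 2860 (T = 22*130 = 2860)
226645 - (-159536 + T)*(131449 - 28774) = 226645 - (-159536 + 2860)*(131449 - 28774) = 226645 - (-156676)*102675 = 226645 - 1*(-16086708300) = 226645 + 16086708300 = 16086934945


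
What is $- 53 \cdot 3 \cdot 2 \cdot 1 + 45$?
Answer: $-273$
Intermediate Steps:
$- 53 \cdot 3 \cdot 2 \cdot 1 + 45 = - 53 \cdot 6 \cdot 1 + 45 = \left(-53\right) 6 + 45 = -318 + 45 = -273$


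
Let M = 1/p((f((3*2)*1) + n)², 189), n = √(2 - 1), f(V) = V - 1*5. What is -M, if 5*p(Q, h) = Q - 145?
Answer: 5/141 ≈ 0.035461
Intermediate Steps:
f(V) = -5 + V (f(V) = V - 5 = -5 + V)
n = 1 (n = √1 = 1)
p(Q, h) = -29 + Q/5 (p(Q, h) = (Q - 145)/5 = (-145 + Q)/5 = -29 + Q/5)
M = -5/141 (M = 1/(-29 + ((-5 + (3*2)*1) + 1)²/5) = 1/(-29 + ((-5 + 6*1) + 1)²/5) = 1/(-29 + ((-5 + 6) + 1)²/5) = 1/(-29 + (1 + 1)²/5) = 1/(-29 + (⅕)*2²) = 1/(-29 + (⅕)*4) = 1/(-29 + ⅘) = 1/(-141/5) = -5/141 ≈ -0.035461)
-M = -1*(-5/141) = 5/141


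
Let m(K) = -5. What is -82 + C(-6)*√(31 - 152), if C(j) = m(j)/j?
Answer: -82 + 55*I/6 ≈ -82.0 + 9.1667*I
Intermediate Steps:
C(j) = -5/j
-82 + C(-6)*√(31 - 152) = -82 + (-5/(-6))*√(31 - 152) = -82 + (-5*(-⅙))*√(-121) = -82 + 5*(11*I)/6 = -82 + 55*I/6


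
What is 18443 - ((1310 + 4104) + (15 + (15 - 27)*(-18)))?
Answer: 12798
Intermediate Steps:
18443 - ((1310 + 4104) + (15 + (15 - 27)*(-18))) = 18443 - (5414 + (15 - 12*(-18))) = 18443 - (5414 + (15 + 216)) = 18443 - (5414 + 231) = 18443 - 1*5645 = 18443 - 5645 = 12798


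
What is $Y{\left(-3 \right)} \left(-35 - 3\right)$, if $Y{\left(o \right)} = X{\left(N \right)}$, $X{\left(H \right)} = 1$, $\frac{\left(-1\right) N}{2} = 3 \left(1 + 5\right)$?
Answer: $-38$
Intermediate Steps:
$N = -36$ ($N = - 2 \cdot 3 \left(1 + 5\right) = - 2 \cdot 3 \cdot 6 = \left(-2\right) 18 = -36$)
$Y{\left(o \right)} = 1$
$Y{\left(-3 \right)} \left(-35 - 3\right) = 1 \left(-35 - 3\right) = 1 \left(-38\right) = -38$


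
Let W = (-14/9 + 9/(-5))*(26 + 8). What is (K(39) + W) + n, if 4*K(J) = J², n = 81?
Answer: 62489/180 ≈ 347.16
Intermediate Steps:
W = -5134/45 (W = (-14*⅑ + 9*(-⅕))*34 = (-14/9 - 9/5)*34 = -151/45*34 = -5134/45 ≈ -114.09)
K(J) = J²/4
(K(39) + W) + n = ((¼)*39² - 5134/45) + 81 = ((¼)*1521 - 5134/45) + 81 = (1521/4 - 5134/45) + 81 = 47909/180 + 81 = 62489/180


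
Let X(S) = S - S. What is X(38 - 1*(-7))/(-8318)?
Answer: 0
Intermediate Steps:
X(S) = 0
X(38 - 1*(-7))/(-8318) = 0/(-8318) = 0*(-1/8318) = 0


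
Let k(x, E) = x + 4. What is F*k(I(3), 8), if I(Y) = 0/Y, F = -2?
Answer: -8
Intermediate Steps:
I(Y) = 0
k(x, E) = 4 + x
F*k(I(3), 8) = -2*(4 + 0) = -2*4 = -8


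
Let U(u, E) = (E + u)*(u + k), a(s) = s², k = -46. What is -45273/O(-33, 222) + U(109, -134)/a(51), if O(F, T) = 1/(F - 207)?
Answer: 3140135105/289 ≈ 1.0866e+7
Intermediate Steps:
U(u, E) = (-46 + u)*(E + u) (U(u, E) = (E + u)*(u - 46) = (E + u)*(-46 + u) = (-46 + u)*(E + u))
O(F, T) = 1/(-207 + F)
-45273/O(-33, 222) + U(109, -134)/a(51) = -45273/(1/(-207 - 33)) + (109² - 46*(-134) - 46*109 - 134*109)/(51²) = -45273/(1/(-240)) + (11881 + 6164 - 5014 - 14606)/2601 = -45273/(-1/240) - 1575*1/2601 = -45273*(-240) - 175/289 = 10865520 - 175/289 = 3140135105/289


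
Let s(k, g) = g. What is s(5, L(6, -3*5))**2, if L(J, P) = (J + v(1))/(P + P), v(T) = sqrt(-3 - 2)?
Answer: (6 + I*sqrt(5))**2/900 ≈ 0.034444 + 0.029814*I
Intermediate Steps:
v(T) = I*sqrt(5) (v(T) = sqrt(-5) = I*sqrt(5))
L(J, P) = (J + I*sqrt(5))/(2*P) (L(J, P) = (J + I*sqrt(5))/(P + P) = (J + I*sqrt(5))/((2*P)) = (J + I*sqrt(5))*(1/(2*P)) = (J + I*sqrt(5))/(2*P))
s(5, L(6, -3*5))**2 = ((6 + I*sqrt(5))/(2*((-3*5))))**2 = ((1/2)*(6 + I*sqrt(5))/(-15))**2 = ((1/2)*(-1/15)*(6 + I*sqrt(5)))**2 = (-1/5 - I*sqrt(5)/30)**2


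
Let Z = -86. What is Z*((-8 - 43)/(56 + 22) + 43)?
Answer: -47343/13 ≈ -3641.8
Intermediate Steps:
Z*((-8 - 43)/(56 + 22) + 43) = -86*((-8 - 43)/(56 + 22) + 43) = -86*(-51/78 + 43) = -86*(-51*1/78 + 43) = -86*(-17/26 + 43) = -86*1101/26 = -47343/13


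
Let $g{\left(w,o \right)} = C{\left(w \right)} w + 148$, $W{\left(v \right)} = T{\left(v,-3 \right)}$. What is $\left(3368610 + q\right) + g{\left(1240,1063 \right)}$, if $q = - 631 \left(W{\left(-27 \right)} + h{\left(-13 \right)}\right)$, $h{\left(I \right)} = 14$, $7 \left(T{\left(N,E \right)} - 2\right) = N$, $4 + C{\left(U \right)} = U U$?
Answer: $\frac{13369860951}{7} \approx 1.91 \cdot 10^{9}$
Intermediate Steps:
$C{\left(U \right)} = -4 + U^{2}$ ($C{\left(U \right)} = -4 + U U = -4 + U^{2}$)
$T{\left(N,E \right)} = 2 + \frac{N}{7}$
$W{\left(v \right)} = 2 + \frac{v}{7}$
$q = - \frac{53635}{7}$ ($q = - 631 \left(\left(2 + \frac{1}{7} \left(-27\right)\right) + 14\right) = - 631 \left(\left(2 - \frac{27}{7}\right) + 14\right) = - 631 \left(- \frac{13}{7} + 14\right) = \left(-631\right) \frac{85}{7} = - \frac{53635}{7} \approx -7662.1$)
$g{\left(w,o \right)} = 148 + w \left(-4 + w^{2}\right)$ ($g{\left(w,o \right)} = \left(-4 + w^{2}\right) w + 148 = w \left(-4 + w^{2}\right) + 148 = 148 + w \left(-4 + w^{2}\right)$)
$\left(3368610 + q\right) + g{\left(1240,1063 \right)} = \left(3368610 - \frac{53635}{7}\right) + \left(148 + 1240 \left(-4 + 1240^{2}\right)\right) = \frac{23526635}{7} + \left(148 + 1240 \left(-4 + 1537600\right)\right) = \frac{23526635}{7} + \left(148 + 1240 \cdot 1537596\right) = \frac{23526635}{7} + \left(148 + 1906619040\right) = \frac{23526635}{7} + 1906619188 = \frac{13369860951}{7}$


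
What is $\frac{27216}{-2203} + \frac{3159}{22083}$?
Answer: $- \frac{198017217}{16216283} \approx -12.211$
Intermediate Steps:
$\frac{27216}{-2203} + \frac{3159}{22083} = 27216 \left(- \frac{1}{2203}\right) + 3159 \cdot \frac{1}{22083} = - \frac{27216}{2203} + \frac{1053}{7361} = - \frac{198017217}{16216283}$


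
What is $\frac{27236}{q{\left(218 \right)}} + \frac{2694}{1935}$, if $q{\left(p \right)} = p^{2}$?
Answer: $\frac{15060943}{7663245} \approx 1.9653$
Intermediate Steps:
$\frac{27236}{q{\left(218 \right)}} + \frac{2694}{1935} = \frac{27236}{218^{2}} + \frac{2694}{1935} = \frac{27236}{47524} + 2694 \cdot \frac{1}{1935} = 27236 \cdot \frac{1}{47524} + \frac{898}{645} = \frac{6809}{11881} + \frac{898}{645} = \frac{15060943}{7663245}$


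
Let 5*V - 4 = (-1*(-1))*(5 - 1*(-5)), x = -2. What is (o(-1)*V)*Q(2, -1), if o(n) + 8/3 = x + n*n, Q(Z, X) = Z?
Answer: -308/15 ≈ -20.533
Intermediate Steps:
o(n) = -14/3 + n**2 (o(n) = -8/3 + (-2 + n*n) = -8/3 + (-2 + n**2) = -14/3 + n**2)
V = 14/5 (V = 4/5 + ((-1*(-1))*(5 - 1*(-5)))/5 = 4/5 + (1*(5 + 5))/5 = 4/5 + (1*10)/5 = 4/5 + (1/5)*10 = 4/5 + 2 = 14/5 ≈ 2.8000)
(o(-1)*V)*Q(2, -1) = ((-14/3 + (-1)**2)*(14/5))*2 = ((-14/3 + 1)*(14/5))*2 = -11/3*14/5*2 = -154/15*2 = -308/15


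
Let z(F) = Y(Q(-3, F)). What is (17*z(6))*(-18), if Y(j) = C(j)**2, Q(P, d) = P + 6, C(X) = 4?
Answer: -4896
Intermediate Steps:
Q(P, d) = 6 + P
Y(j) = 16 (Y(j) = 4**2 = 16)
z(F) = 16
(17*z(6))*(-18) = (17*16)*(-18) = 272*(-18) = -4896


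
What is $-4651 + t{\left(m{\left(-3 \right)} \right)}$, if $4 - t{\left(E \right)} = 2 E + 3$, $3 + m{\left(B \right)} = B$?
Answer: $-4638$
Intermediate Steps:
$m{\left(B \right)} = -3 + B$
$t{\left(E \right)} = 1 - 2 E$ ($t{\left(E \right)} = 4 - \left(2 E + 3\right) = 4 - \left(3 + 2 E\right) = 1 - 2 E$)
$-4651 + t{\left(m{\left(-3 \right)} \right)} = -4651 - \left(-1 + 2 \left(-3 - 3\right)\right) = -4651 + \left(1 - -12\right) = -4651 + \left(1 + 12\right) = -4651 + 13 = -4638$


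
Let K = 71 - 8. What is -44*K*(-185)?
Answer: 512820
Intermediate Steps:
K = 63
-44*K*(-185) = -44*63*(-185) = -2772*(-185) = 512820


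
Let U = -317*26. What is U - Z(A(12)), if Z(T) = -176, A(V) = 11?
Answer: -8066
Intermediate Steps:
U = -8242
U - Z(A(12)) = -8242 - 1*(-176) = -8242 + 176 = -8066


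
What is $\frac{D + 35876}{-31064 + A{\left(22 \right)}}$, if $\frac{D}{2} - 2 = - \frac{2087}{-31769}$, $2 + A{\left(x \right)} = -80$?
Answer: $- \frac{569937947}{494738637} \approx -1.152$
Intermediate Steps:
$A{\left(x \right)} = -82$ ($A{\left(x \right)} = -2 - 80 = -82$)
$D = \frac{131250}{31769}$ ($D = 4 + 2 \left(- \frac{2087}{-31769}\right) = 4 + 2 \left(\left(-2087\right) \left(- \frac{1}{31769}\right)\right) = 4 + 2 \cdot \frac{2087}{31769} = 4 + \frac{4174}{31769} = \frac{131250}{31769} \approx 4.1314$)
$\frac{D + 35876}{-31064 + A{\left(22 \right)}} = \frac{\frac{131250}{31769} + 35876}{-31064 - 82} = \frac{1139875894}{31769 \left(-31146\right)} = \frac{1139875894}{31769} \left(- \frac{1}{31146}\right) = - \frac{569937947}{494738637}$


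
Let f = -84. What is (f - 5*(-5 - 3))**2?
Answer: 1936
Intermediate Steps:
(f - 5*(-5 - 3))**2 = (-84 - 5*(-5 - 3))**2 = (-84 - 5*(-8))**2 = (-84 + 40)**2 = (-44)**2 = 1936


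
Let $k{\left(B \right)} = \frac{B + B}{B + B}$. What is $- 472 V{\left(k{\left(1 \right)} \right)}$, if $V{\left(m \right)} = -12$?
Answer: $5664$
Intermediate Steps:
$k{\left(B \right)} = 1$ ($k{\left(B \right)} = \frac{2 B}{2 B} = 2 B \frac{1}{2 B} = 1$)
$- 472 V{\left(k{\left(1 \right)} \right)} = \left(-472\right) \left(-12\right) = 5664$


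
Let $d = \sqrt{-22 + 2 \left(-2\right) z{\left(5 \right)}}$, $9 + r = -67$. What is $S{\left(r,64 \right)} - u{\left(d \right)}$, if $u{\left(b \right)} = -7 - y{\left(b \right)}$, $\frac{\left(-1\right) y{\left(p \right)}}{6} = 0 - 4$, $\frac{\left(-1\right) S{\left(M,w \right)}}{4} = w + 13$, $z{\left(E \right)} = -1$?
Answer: $-277$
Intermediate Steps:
$r = -76$ ($r = -9 - 67 = -76$)
$S{\left(M,w \right)} = -52 - 4 w$ ($S{\left(M,w \right)} = - 4 \left(w + 13\right) = - 4 \left(13 + w\right) = -52 - 4 w$)
$y{\left(p \right)} = 24$ ($y{\left(p \right)} = - 6 \left(0 - 4\right) = \left(-6\right) \left(-4\right) = 24$)
$d = 3 i \sqrt{2}$ ($d = \sqrt{-22 + 2 \left(-2\right) \left(-1\right)} = \sqrt{-22 - -4} = \sqrt{-22 + 4} = \sqrt{-18} = 3 i \sqrt{2} \approx 4.2426 i$)
$u{\left(b \right)} = -31$ ($u{\left(b \right)} = -7 - 24 = -31$)
$S{\left(r,64 \right)} - u{\left(d \right)} = \left(-52 - 256\right) - -31 = \left(-52 - 256\right) + 31 = -308 + 31 = -277$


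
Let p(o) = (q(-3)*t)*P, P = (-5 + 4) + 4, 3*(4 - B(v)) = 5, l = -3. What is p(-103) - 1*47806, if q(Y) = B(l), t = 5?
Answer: -47771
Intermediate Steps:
B(v) = 7/3 (B(v) = 4 - ⅓*5 = 4 - 5/3 = 7/3)
q(Y) = 7/3
P = 3 (P = -1 + 4 = 3)
p(o) = 35 (p(o) = ((7/3)*5)*3 = (35/3)*3 = 35)
p(-103) - 1*47806 = 35 - 1*47806 = 35 - 47806 = -47771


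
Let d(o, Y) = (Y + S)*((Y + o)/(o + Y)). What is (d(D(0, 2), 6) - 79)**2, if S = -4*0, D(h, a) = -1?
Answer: 5329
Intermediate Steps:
S = 0
d(o, Y) = Y (d(o, Y) = (Y + 0)*((Y + o)/(o + Y)) = Y*((Y + o)/(Y + o)) = Y*1 = Y)
(d(D(0, 2), 6) - 79)**2 = (6 - 79)**2 = (-73)**2 = 5329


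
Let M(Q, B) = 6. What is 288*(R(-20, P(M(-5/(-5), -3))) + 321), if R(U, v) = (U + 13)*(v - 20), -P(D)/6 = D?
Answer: 205344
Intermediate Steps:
P(D) = -6*D
R(U, v) = (-20 + v)*(13 + U) (R(U, v) = (13 + U)*(-20 + v) = (-20 + v)*(13 + U))
288*(R(-20, P(M(-5/(-5), -3))) + 321) = 288*((-260 - 20*(-20) + 13*(-6*6) - (-120)*6) + 321) = 288*((-260 + 400 + 13*(-36) - 20*(-36)) + 321) = 288*((-260 + 400 - 468 + 720) + 321) = 288*(392 + 321) = 288*713 = 205344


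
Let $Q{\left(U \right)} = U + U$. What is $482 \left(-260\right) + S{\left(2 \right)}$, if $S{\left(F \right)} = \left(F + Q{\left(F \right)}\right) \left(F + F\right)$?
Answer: $-125296$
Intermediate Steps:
$Q{\left(U \right)} = 2 U$
$S{\left(F \right)} = 6 F^{2}$ ($S{\left(F \right)} = \left(F + 2 F\right) \left(F + F\right) = 3 F 2 F = 6 F^{2}$)
$482 \left(-260\right) + S{\left(2 \right)} = 482 \left(-260\right) + 6 \cdot 2^{2} = -125320 + 6 \cdot 4 = -125320 + 24 = -125296$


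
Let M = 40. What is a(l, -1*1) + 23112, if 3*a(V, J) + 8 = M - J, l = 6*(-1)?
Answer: 23123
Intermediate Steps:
l = -6
a(V, J) = 32/3 - J/3 (a(V, J) = -8/3 + (40 - J)/3 = -8/3 + (40/3 - J/3) = 32/3 - J/3)
a(l, -1*1) + 23112 = (32/3 - (-1)/3) + 23112 = (32/3 - ⅓*(-1)) + 23112 = (32/3 + ⅓) + 23112 = 11 + 23112 = 23123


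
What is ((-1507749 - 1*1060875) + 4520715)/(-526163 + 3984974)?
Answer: 650697/1152937 ≈ 0.56438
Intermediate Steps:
((-1507749 - 1*1060875) + 4520715)/(-526163 + 3984974) = ((-1507749 - 1060875) + 4520715)/3458811 = (-2568624 + 4520715)*(1/3458811) = 1952091*(1/3458811) = 650697/1152937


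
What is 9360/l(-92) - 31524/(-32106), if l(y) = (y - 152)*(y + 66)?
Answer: 802084/326411 ≈ 2.4573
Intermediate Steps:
l(y) = (-152 + y)*(66 + y)
9360/l(-92) - 31524/(-32106) = 9360/(-10032 + (-92)² - 86*(-92)) - 31524/(-32106) = 9360/(-10032 + 8464 + 7912) - 31524*(-1/32106) = 9360/6344 + 5254/5351 = 9360*(1/6344) + 5254/5351 = 90/61 + 5254/5351 = 802084/326411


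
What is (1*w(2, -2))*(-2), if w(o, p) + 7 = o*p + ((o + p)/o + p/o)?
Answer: 24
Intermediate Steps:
w(o, p) = -7 + o*p + p/o + (o + p)/o (w(o, p) = -7 + (o*p + ((o + p)/o + p/o)) = -7 + (o*p + (p/o + (o + p)/o)) = -7 + (o*p + p/o + (o + p)/o) = -7 + o*p + p/o + (o + p)/o)
(1*w(2, -2))*(-2) = (1*(-6 + 2*(-2) + 2*(-2)/2))*(-2) = (1*(-6 - 4 + 2*(-2)*(½)))*(-2) = (1*(-6 - 4 - 2))*(-2) = (1*(-12))*(-2) = -12*(-2) = 24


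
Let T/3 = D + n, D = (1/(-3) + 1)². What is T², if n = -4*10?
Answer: 126736/9 ≈ 14082.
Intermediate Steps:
n = -40
D = 4/9 (D = (1*(-⅓) + 1)² = (-⅓ + 1)² = (⅔)² = 4/9 ≈ 0.44444)
T = -356/3 (T = 3*(4/9 - 40) = 3*(-356/9) = -356/3 ≈ -118.67)
T² = (-356/3)² = 126736/9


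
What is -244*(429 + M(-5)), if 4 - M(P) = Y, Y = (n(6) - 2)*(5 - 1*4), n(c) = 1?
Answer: -105896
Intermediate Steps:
Y = -1 (Y = (1 - 2)*(5 - 1*4) = -(5 - 4) = -1*1 = -1)
M(P) = 5 (M(P) = 4 - 1*(-1) = 4 + 1 = 5)
-244*(429 + M(-5)) = -244*(429 + 5) = -244*434 = -105896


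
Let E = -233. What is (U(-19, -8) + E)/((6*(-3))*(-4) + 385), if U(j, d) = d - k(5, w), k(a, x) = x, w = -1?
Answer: -240/457 ≈ -0.52516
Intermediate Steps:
U(j, d) = 1 + d (U(j, d) = d - 1*(-1) = d + 1 = 1 + d)
(U(-19, -8) + E)/((6*(-3))*(-4) + 385) = ((1 - 8) - 233)/((6*(-3))*(-4) + 385) = (-7 - 233)/(-18*(-4) + 385) = -240/(72 + 385) = -240/457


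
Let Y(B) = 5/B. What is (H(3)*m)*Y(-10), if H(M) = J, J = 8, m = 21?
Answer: -84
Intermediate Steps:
H(M) = 8
(H(3)*m)*Y(-10) = (8*21)*(5/(-10)) = 168*(5*(-⅒)) = 168*(-½) = -84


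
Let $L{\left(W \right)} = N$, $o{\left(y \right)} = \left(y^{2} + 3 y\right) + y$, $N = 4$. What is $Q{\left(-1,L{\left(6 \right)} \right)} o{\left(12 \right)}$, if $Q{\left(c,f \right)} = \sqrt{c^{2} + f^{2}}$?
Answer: $192 \sqrt{17} \approx 791.64$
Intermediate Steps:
$o{\left(y \right)} = y^{2} + 4 y$
$L{\left(W \right)} = 4$
$Q{\left(-1,L{\left(6 \right)} \right)} o{\left(12 \right)} = \sqrt{\left(-1\right)^{2} + 4^{2}} \cdot 12 \left(4 + 12\right) = \sqrt{1 + 16} \cdot 12 \cdot 16 = \sqrt{17} \cdot 192 = 192 \sqrt{17}$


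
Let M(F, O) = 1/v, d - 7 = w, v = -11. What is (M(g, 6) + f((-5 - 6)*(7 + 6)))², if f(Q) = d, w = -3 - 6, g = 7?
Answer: 529/121 ≈ 4.3719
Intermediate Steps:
w = -9
d = -2 (d = 7 - 9 = -2)
f(Q) = -2
M(F, O) = -1/11 (M(F, O) = 1/(-11) = -1/11)
(M(g, 6) + f((-5 - 6)*(7 + 6)))² = (-1/11 - 2)² = (-23/11)² = 529/121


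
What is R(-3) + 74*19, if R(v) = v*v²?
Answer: 1379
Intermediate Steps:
R(v) = v³
R(-3) + 74*19 = (-3)³ + 74*19 = -27 + 1406 = 1379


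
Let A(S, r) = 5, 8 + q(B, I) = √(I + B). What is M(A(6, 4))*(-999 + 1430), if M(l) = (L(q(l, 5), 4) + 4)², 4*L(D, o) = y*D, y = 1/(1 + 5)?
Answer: 1670987/288 + 4741*√10/36 ≈ 6218.5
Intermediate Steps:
q(B, I) = -8 + √(B + I) (q(B, I) = -8 + √(I + B) = -8 + √(B + I))
y = ⅙ (y = 1/6 = ⅙ ≈ 0.16667)
L(D, o) = D/24 (L(D, o) = (D/6)/4 = D/24)
M(l) = (11/3 + √(5 + l)/24)² (M(l) = ((-8 + √(l + 5))/24 + 4)² = ((-8 + √(5 + l))/24 + 4)² = ((-⅓ + √(5 + l)/24) + 4)² = (11/3 + √(5 + l)/24)²)
M(A(6, 4))*(-999 + 1430) = ((88 + √(5 + 5))²/576)*(-999 + 1430) = ((88 + √10)²/576)*431 = 431*(88 + √10)²/576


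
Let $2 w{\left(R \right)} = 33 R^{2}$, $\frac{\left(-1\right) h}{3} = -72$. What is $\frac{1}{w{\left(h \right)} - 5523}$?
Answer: $\frac{1}{764301} \approx 1.3084 \cdot 10^{-6}$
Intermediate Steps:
$h = 216$ ($h = \left(-3\right) \left(-72\right) = 216$)
$w{\left(R \right)} = \frac{33 R^{2}}{2}$
$\frac{1}{w{\left(h \right)} - 5523} = \frac{1}{\frac{33 \cdot 216^{2}}{2} - 5523} = \frac{1}{\frac{33}{2} \cdot 46656 - 5523} = \frac{1}{769824 - 5523} = \frac{1}{764301}$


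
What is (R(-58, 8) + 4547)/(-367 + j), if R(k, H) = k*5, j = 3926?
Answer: 4257/3559 ≈ 1.1961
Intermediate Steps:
R(k, H) = 5*k
(R(-58, 8) + 4547)/(-367 + j) = (5*(-58) + 4547)/(-367 + 3926) = (-290 + 4547)/3559 = 4257*(1/3559) = 4257/3559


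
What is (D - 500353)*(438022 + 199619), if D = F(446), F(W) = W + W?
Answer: -318476811501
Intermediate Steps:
F(W) = 2*W
D = 892 (D = 2*446 = 892)
(D - 500353)*(438022 + 199619) = (892 - 500353)*(438022 + 199619) = -499461*637641 = -318476811501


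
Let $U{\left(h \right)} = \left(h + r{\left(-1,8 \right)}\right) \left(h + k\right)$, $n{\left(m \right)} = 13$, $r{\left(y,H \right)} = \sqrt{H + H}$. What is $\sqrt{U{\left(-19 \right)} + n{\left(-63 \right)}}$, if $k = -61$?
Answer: $\sqrt{1213} \approx 34.828$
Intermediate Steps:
$r{\left(y,H \right)} = \sqrt{2} \sqrt{H}$ ($r{\left(y,H \right)} = \sqrt{2 H} = \sqrt{2} \sqrt{H}$)
$U{\left(h \right)} = \left(-61 + h\right) \left(4 + h\right)$ ($U{\left(h \right)} = \left(h + \sqrt{2} \sqrt{8}\right) \left(h - 61\right) = \left(h + \sqrt{2} \cdot 2 \sqrt{2}\right) \left(-61 + h\right) = \left(h + 4\right) \left(-61 + h\right) = \left(4 + h\right) \left(-61 + h\right) = \left(-61 + h\right) \left(4 + h\right)$)
$\sqrt{U{\left(-19 \right)} + n{\left(-63 \right)}} = \sqrt{\left(-244 + \left(-19\right)^{2} - -1083\right) + 13} = \sqrt{\left(-244 + 361 + 1083\right) + 13} = \sqrt{1200 + 13} = \sqrt{1213}$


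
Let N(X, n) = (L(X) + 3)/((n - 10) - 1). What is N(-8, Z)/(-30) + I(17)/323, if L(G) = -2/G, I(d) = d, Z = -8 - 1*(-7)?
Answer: 1687/27360 ≈ 0.061659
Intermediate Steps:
Z = -1 (Z = -8 + 7 = -1)
N(X, n) = (3 - 2/X)/(-11 + n) (N(X, n) = (-2/X + 3)/((n - 10) - 1) = (3 - 2/X)/((-10 + n) - 1) = (3 - 2/X)/(-11 + n))
N(-8, Z)/(-30) + I(17)/323 = ((-2 + 3*(-8))/((-8)*(-11 - 1)))/(-30) + 17/323 = -⅛*(-2 - 24)/(-12)*(-1/30) + 17*(1/323) = -⅛*(-1/12)*(-26)*(-1/30) + 1/19 = -13/48*(-1/30) + 1/19 = 13/1440 + 1/19 = 1687/27360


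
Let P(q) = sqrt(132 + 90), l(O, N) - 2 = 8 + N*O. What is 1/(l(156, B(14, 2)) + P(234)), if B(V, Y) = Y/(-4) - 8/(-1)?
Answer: 590/696089 - sqrt(222)/1392178 ≈ 0.00083689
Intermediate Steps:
B(V, Y) = 8 - Y/4 (B(V, Y) = Y*(-1/4) - 8*(-1) = -Y/4 + 8 = 8 - Y/4)
l(O, N) = 10 + N*O (l(O, N) = 2 + (8 + N*O) = 10 + N*O)
P(q) = sqrt(222)
1/(l(156, B(14, 2)) + P(234)) = 1/((10 + (8 - 1/4*2)*156) + sqrt(222)) = 1/((10 + (8 - 1/2)*156) + sqrt(222)) = 1/((10 + (15/2)*156) + sqrt(222)) = 1/((10 + 1170) + sqrt(222)) = 1/(1180 + sqrt(222))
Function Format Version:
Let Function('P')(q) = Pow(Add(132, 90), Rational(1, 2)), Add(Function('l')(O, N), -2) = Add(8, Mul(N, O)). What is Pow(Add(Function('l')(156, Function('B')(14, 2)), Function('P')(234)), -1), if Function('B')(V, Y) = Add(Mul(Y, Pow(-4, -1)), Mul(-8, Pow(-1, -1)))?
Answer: Add(Rational(590, 696089), Mul(Rational(-1, 1392178), Pow(222, Rational(1, 2)))) ≈ 0.00083689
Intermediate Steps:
Function('B')(V, Y) = Add(8, Mul(Rational(-1, 4), Y)) (Function('B')(V, Y) = Add(Mul(Y, Rational(-1, 4)), Mul(-8, -1)) = Add(Mul(Rational(-1, 4), Y), 8) = Add(8, Mul(Rational(-1, 4), Y)))
Function('l')(O, N) = Add(10, Mul(N, O)) (Function('l')(O, N) = Add(2, Add(8, Mul(N, O))) = Add(10, Mul(N, O)))
Function('P')(q) = Pow(222, Rational(1, 2))
Pow(Add(Function('l')(156, Function('B')(14, 2)), Function('P')(234)), -1) = Pow(Add(Add(10, Mul(Add(8, Mul(Rational(-1, 4), 2)), 156)), Pow(222, Rational(1, 2))), -1) = Pow(Add(Add(10, Mul(Add(8, Rational(-1, 2)), 156)), Pow(222, Rational(1, 2))), -1) = Pow(Add(Add(10, Mul(Rational(15, 2), 156)), Pow(222, Rational(1, 2))), -1) = Pow(Add(Add(10, 1170), Pow(222, Rational(1, 2))), -1) = Pow(Add(1180, Pow(222, Rational(1, 2))), -1)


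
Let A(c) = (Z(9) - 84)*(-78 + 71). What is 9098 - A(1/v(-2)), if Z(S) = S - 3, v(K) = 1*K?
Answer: 8552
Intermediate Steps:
v(K) = K
Z(S) = -3 + S
A(c) = 546 (A(c) = ((-3 + 9) - 84)*(-78 + 71) = (6 - 84)*(-7) = -78*(-7) = 546)
9098 - A(1/v(-2)) = 9098 - 1*546 = 9098 - 546 = 8552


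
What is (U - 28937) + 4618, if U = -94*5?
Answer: -24789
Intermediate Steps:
U = -470
(U - 28937) + 4618 = (-470 - 28937) + 4618 = -29407 + 4618 = -24789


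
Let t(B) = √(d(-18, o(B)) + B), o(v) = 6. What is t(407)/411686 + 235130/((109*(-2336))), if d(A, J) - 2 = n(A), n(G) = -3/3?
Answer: -117565/127312 + √102/205843 ≈ -0.92339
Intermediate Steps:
n(G) = -1 (n(G) = -3*⅓ = -1)
d(A, J) = 1 (d(A, J) = 2 - 1 = 1)
t(B) = √(1 + B)
t(407)/411686 + 235130/((109*(-2336))) = √(1 + 407)/411686 + 235130/((109*(-2336))) = √408*(1/411686) + 235130/(-254624) = (2*√102)*(1/411686) + 235130*(-1/254624) = √102/205843 - 117565/127312 = -117565/127312 + √102/205843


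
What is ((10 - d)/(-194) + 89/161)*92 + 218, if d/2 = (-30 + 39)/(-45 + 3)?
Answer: 179196/679 ≈ 263.91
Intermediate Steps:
d = -3/7 (d = 2*((-30 + 39)/(-45 + 3)) = 2*(9/(-42)) = 2*(9*(-1/42)) = 2*(-3/14) = -3/7 ≈ -0.42857)
((10 - d)/(-194) + 89/161)*92 + 218 = ((10 - 1*(-3/7))/(-194) + 89/161)*92 + 218 = ((10 + 3/7)*(-1/194) + 89*(1/161))*92 + 218 = ((73/7)*(-1/194) + 89/161)*92 + 218 = (-73/1358 + 89/161)*92 + 218 = (15587/31234)*92 + 218 = 31174/679 + 218 = 179196/679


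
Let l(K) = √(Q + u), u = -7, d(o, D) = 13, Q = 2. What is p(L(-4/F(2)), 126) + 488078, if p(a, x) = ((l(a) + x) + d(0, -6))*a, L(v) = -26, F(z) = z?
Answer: 484464 - 26*I*√5 ≈ 4.8446e+5 - 58.138*I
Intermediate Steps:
l(K) = I*√5 (l(K) = √(2 - 7) = √(-5) = I*√5)
p(a, x) = a*(13 + x + I*√5) (p(a, x) = ((I*√5 + x) + 13)*a = ((x + I*√5) + 13)*a = (13 + x + I*√5)*a = a*(13 + x + I*√5))
p(L(-4/F(2)), 126) + 488078 = -26*(13 + 126 + I*√5) + 488078 = -26*(139 + I*√5) + 488078 = (-3614 - 26*I*√5) + 488078 = 484464 - 26*I*√5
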